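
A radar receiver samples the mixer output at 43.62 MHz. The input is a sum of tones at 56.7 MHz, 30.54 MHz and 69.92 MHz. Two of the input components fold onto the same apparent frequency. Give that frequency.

13.08 MHz

fs/2 = 21.81 MHz.
56.7 MHz mod fs = 13.08 MHz.
13.08 MHz ≤ fs/2 = 21.81 MHz, appears at 13.08 MHz.
30.54 MHz > fs/2 = 21.81 MHz, folds to fs − 30.54 MHz = 13.08 MHz.
69.92 MHz mod fs = 26.3 MHz.
26.3 MHz > fs/2 = 21.81 MHz, folds to fs − 26.3 MHz = 17.32 MHz.
30.54 MHz and 56.7 MHz both map to 13.08 MHz.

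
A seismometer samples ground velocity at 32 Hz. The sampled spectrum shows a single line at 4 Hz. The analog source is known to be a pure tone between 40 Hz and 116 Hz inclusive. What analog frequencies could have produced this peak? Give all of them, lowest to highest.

60 Hz, 68 Hz, 92 Hz, 100 Hz

Frequencies that alias to 4 Hz are k·fs ± 4 Hz for integer k ≥ 0.
k=0: 4 Hz.
k=1: 28 Hz, 36 Hz.
k=2: 60 Hz, 68 Hz.
k=3: 92 Hz, 100 Hz.
k=4: 124 Hz, 132 Hz.
Within [40 Hz, 116 Hz]: 60 Hz, 68 Hz, 92 Hz, 100 Hz.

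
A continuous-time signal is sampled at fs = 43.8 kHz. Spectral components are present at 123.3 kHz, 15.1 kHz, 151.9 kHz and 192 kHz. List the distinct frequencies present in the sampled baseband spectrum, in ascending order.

fs/2 = 21.9 kHz.
123.3 kHz mod fs = 35.7 kHz.
35.7 kHz > fs/2 = 21.9 kHz, folds to fs − 35.7 kHz = 8.1 kHz.
15.1 kHz ≤ fs/2 = 21.9 kHz, passes unchanged.
151.9 kHz mod fs = 20.5 kHz.
20.5 kHz ≤ fs/2 = 21.9 kHz, appears at 20.5 kHz.
192 kHz mod fs = 16.8 kHz.
16.8 kHz ≤ fs/2 = 21.9 kHz, appears at 16.8 kHz.
Distinct values: {8.1 kHz, 15.1 kHz, 16.8 kHz, 20.5 kHz}.

8.1 kHz, 15.1 kHz, 16.8 kHz, 20.5 kHz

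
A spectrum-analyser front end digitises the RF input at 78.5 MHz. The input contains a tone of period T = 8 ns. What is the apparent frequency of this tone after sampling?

32 MHz

T = 8 ns → f = 1/T = 125 MHz.
125 MHz mod fs = 46.5 MHz.
46.5 MHz > fs/2 = 39.25 MHz, folds to fs − 46.5 MHz = 32 MHz.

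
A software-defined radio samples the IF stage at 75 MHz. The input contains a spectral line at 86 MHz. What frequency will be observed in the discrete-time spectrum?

11 MHz

86 MHz mod fs = 11 MHz.
11 MHz ≤ fs/2 = 37.5 MHz, appears at 11 MHz.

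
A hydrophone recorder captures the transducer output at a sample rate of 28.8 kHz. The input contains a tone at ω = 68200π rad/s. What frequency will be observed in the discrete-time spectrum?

ω = 68200π rad/s → f = ω/(2π) = 34100 Hz = 34.1 kHz.
34.1 kHz mod fs = 5.3 kHz.
5.3 kHz ≤ fs/2 = 14.4 kHz, appears at 5.3 kHz.

5.3 kHz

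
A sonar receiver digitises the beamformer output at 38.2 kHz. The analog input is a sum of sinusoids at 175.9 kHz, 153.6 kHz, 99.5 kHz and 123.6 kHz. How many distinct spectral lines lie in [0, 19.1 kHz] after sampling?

3

fs/2 = 19.1 kHz.
175.9 kHz mod fs = 23.1 kHz.
23.1 kHz > fs/2 = 19.1 kHz, folds to fs − 23.1 kHz = 15.1 kHz.
153.6 kHz mod fs = 0.8 kHz.
0.8 kHz ≤ fs/2 = 19.1 kHz, appears at 0.8 kHz.
99.5 kHz mod fs = 23.1 kHz.
23.1 kHz > fs/2 = 19.1 kHz, folds to fs − 23.1 kHz = 15.1 kHz.
123.6 kHz mod fs = 9 kHz.
9 kHz ≤ fs/2 = 19.1 kHz, appears at 9 kHz.
Distinct values: {0.8 kHz, 9 kHz, 15.1 kHz} → 3.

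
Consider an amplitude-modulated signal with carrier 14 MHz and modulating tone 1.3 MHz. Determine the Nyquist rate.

AM sidebands sit at fc ± fm = 12.7 MHz and 15.3 MHz.
Highest-frequency component: 15.3 MHz.
Nyquist rate = 2 × 15.3 MHz = 30.6 MHz.

30.6 MHz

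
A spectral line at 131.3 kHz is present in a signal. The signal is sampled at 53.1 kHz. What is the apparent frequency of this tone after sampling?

131.3 kHz mod fs = 25.1 kHz.
25.1 kHz ≤ fs/2 = 26.55 kHz, appears at 25.1 kHz.

25.1 kHz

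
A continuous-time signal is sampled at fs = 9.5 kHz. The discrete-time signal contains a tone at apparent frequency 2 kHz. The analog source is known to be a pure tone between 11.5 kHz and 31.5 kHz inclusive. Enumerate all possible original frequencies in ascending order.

11.5 kHz, 17 kHz, 21 kHz, 26.5 kHz, 30.5 kHz

Frequencies that alias to 2 kHz are k·fs ± 2 kHz for integer k ≥ 0.
k=0: 2 kHz.
k=1: 7.5 kHz, 11.5 kHz.
k=2: 17 kHz, 21 kHz.
k=3: 26.5 kHz, 30.5 kHz.
k=4: 36 kHz, 40 kHz.
Within [11.5 kHz, 31.5 kHz]: 11.5 kHz, 17 kHz, 21 kHz, 26.5 kHz, 30.5 kHz.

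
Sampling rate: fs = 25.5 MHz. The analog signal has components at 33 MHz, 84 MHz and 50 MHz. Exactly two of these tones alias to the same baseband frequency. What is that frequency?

7.5 MHz

fs/2 = 12.75 MHz.
33 MHz mod fs = 7.5 MHz.
7.5 MHz ≤ fs/2 = 12.75 MHz, appears at 7.5 MHz.
84 MHz mod fs = 7.5 MHz.
7.5 MHz ≤ fs/2 = 12.75 MHz, appears at 7.5 MHz.
50 MHz mod fs = 24.5 MHz.
24.5 MHz > fs/2 = 12.75 MHz, folds to fs − 24.5 MHz = 1 MHz.
33 MHz and 84 MHz both map to 7.5 MHz.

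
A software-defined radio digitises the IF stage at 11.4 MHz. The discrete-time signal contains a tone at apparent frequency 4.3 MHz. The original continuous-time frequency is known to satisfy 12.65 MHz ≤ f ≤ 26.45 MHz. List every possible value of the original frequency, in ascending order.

Frequencies that alias to 4.3 MHz are k·fs ± 4.3 MHz for integer k ≥ 0.
k=0: 4.3 MHz.
k=1: 7.1 MHz, 15.7 MHz.
k=2: 18.5 MHz, 27.1 MHz.
k=3: 29.9 MHz, 38.5 MHz.
Within [12.65 MHz, 26.45 MHz]: 15.7 MHz, 18.5 MHz.

15.7 MHz, 18.5 MHz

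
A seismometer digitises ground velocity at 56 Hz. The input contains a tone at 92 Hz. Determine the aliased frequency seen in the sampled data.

20 Hz

92 Hz mod fs = 36 Hz.
36 Hz > fs/2 = 28 Hz, folds to fs − 36 Hz = 20 Hz.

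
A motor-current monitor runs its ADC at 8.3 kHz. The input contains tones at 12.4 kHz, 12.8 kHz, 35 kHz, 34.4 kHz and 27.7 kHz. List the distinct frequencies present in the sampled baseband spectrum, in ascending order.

fs/2 = 4.15 kHz.
12.4 kHz mod fs = 4.1 kHz.
4.1 kHz ≤ fs/2 = 4.15 kHz, appears at 4.1 kHz.
12.8 kHz mod fs = 4.5 kHz.
4.5 kHz > fs/2 = 4.15 kHz, folds to fs − 4.5 kHz = 3.8 kHz.
35 kHz mod fs = 1.8 kHz.
1.8 kHz ≤ fs/2 = 4.15 kHz, appears at 1.8 kHz.
34.4 kHz mod fs = 1.2 kHz.
1.2 kHz ≤ fs/2 = 4.15 kHz, appears at 1.2 kHz.
27.7 kHz mod fs = 2.8 kHz.
2.8 kHz ≤ fs/2 = 4.15 kHz, appears at 2.8 kHz.
Distinct values: {1.2 kHz, 1.8 kHz, 2.8 kHz, 3.8 kHz, 4.1 kHz}.

1.2 kHz, 1.8 kHz, 2.8 kHz, 3.8 kHz, 4.1 kHz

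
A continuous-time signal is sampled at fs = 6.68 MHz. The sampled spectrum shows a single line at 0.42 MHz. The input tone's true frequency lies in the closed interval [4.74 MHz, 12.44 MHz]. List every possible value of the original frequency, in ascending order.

Frequencies that alias to 0.42 MHz are k·fs ± 0.42 MHz for integer k ≥ 0.
k=0: 0.42 MHz.
k=1: 6.26 MHz, 7.1 MHz.
k=2: 12.94 MHz, 13.78 MHz.
Within [4.74 MHz, 12.44 MHz]: 6.26 MHz, 7.1 MHz.

6.26 MHz, 7.1 MHz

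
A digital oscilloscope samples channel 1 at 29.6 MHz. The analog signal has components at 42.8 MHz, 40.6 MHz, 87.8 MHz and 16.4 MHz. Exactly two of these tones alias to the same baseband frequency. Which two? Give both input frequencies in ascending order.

fs/2 = 14.8 MHz.
42.8 MHz mod fs = 13.2 MHz.
13.2 MHz ≤ fs/2 = 14.8 MHz, appears at 13.2 MHz.
40.6 MHz mod fs = 11 MHz.
11 MHz ≤ fs/2 = 14.8 MHz, appears at 11 MHz.
87.8 MHz mod fs = 28.6 MHz.
28.6 MHz > fs/2 = 14.8 MHz, folds to fs − 28.6 MHz = 1 MHz.
16.4 MHz > fs/2 = 14.8 MHz, folds to fs − 16.4 MHz = 13.2 MHz.
16.4 MHz and 42.8 MHz both map to 13.2 MHz.

16.4 MHz, 42.8 MHz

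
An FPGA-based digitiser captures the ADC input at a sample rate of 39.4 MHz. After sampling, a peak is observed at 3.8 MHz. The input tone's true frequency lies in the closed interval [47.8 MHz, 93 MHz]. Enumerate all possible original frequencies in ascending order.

Frequencies that alias to 3.8 MHz are k·fs ± 3.8 MHz for integer k ≥ 0.
k=0: 3.8 MHz.
k=1: 35.6 MHz, 43.2 MHz.
k=2: 75 MHz, 82.6 MHz.
k=3: 114.4 MHz, 122 MHz.
Within [47.8 MHz, 93 MHz]: 75 MHz, 82.6 MHz.

75 MHz, 82.6 MHz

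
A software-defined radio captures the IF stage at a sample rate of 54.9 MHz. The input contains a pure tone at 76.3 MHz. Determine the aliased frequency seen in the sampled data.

21.4 MHz

76.3 MHz mod fs = 21.4 MHz.
21.4 MHz ≤ fs/2 = 27.45 MHz, appears at 21.4 MHz.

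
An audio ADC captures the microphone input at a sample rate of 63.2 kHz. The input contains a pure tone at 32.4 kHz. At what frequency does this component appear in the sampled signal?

32.4 kHz > fs/2 = 31.6 kHz, folds to fs − 32.4 kHz = 30.8 kHz.

30.8 kHz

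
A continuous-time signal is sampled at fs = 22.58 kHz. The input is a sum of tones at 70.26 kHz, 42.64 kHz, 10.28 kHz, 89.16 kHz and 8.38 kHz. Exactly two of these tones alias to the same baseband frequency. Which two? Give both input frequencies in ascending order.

fs/2 = 11.29 kHz.
70.26 kHz mod fs = 2.52 kHz.
2.52 kHz ≤ fs/2 = 11.29 kHz, appears at 2.52 kHz.
42.64 kHz mod fs = 20.06 kHz.
20.06 kHz > fs/2 = 11.29 kHz, folds to fs − 20.06 kHz = 2.52 kHz.
10.28 kHz ≤ fs/2 = 11.29 kHz, passes unchanged.
89.16 kHz mod fs = 21.42 kHz.
21.42 kHz > fs/2 = 11.29 kHz, folds to fs − 21.42 kHz = 1.16 kHz.
8.38 kHz ≤ fs/2 = 11.29 kHz, passes unchanged.
42.64 kHz and 70.26 kHz both map to 2.52 kHz.

42.64 kHz, 70.26 kHz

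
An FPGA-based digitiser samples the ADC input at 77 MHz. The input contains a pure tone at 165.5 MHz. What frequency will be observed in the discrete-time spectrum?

11.5 MHz

165.5 MHz mod fs = 11.5 MHz.
11.5 MHz ≤ fs/2 = 38.5 MHz, appears at 11.5 MHz.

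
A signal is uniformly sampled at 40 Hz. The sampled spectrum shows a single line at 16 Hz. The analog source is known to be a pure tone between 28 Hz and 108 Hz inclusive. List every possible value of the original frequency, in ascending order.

56 Hz, 64 Hz, 96 Hz, 104 Hz

Frequencies that alias to 16 Hz are k·fs ± 16 Hz for integer k ≥ 0.
k=0: 16 Hz.
k=1: 24 Hz, 56 Hz.
k=2: 64 Hz, 96 Hz.
k=3: 104 Hz, 136 Hz.
k=4: 144 Hz, 176 Hz.
Within [28 Hz, 108 Hz]: 56 Hz, 64 Hz, 96 Hz, 104 Hz.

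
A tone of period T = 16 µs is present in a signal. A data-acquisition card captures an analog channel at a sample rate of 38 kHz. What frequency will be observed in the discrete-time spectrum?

13.5 kHz

T = 16 µs → f = 1/T = 62.5 kHz.
62.5 kHz mod fs = 24.5 kHz.
24.5 kHz > fs/2 = 19 kHz, folds to fs − 24.5 kHz = 13.5 kHz.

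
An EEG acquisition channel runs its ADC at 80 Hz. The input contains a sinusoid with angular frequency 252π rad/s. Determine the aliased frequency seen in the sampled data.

ω = 252π rad/s → f = ω/(2π) = 126 Hz.
126 Hz mod fs = 46 Hz.
46 Hz > fs/2 = 40 Hz, folds to fs − 46 Hz = 34 Hz.

34 Hz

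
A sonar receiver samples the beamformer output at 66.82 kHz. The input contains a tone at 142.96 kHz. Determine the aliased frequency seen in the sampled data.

9.32 kHz

142.96 kHz mod fs = 9.32 kHz.
9.32 kHz ≤ fs/2 = 33.41 kHz, appears at 9.32 kHz.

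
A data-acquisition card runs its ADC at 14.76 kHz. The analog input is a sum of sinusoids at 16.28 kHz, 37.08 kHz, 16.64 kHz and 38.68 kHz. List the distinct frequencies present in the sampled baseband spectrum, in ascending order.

fs/2 = 7.38 kHz.
16.28 kHz mod fs = 1.52 kHz.
1.52 kHz ≤ fs/2 = 7.38 kHz, appears at 1.52 kHz.
37.08 kHz mod fs = 7.56 kHz.
7.56 kHz > fs/2 = 7.38 kHz, folds to fs − 7.56 kHz = 7.2 kHz.
16.64 kHz mod fs = 1.88 kHz.
1.88 kHz ≤ fs/2 = 7.38 kHz, appears at 1.88 kHz.
38.68 kHz mod fs = 9.16 kHz.
9.16 kHz > fs/2 = 7.38 kHz, folds to fs − 9.16 kHz = 5.6 kHz.
Distinct values: {1.52 kHz, 1.88 kHz, 5.6 kHz, 7.2 kHz}.

1.52 kHz, 1.88 kHz, 5.6 kHz, 7.2 kHz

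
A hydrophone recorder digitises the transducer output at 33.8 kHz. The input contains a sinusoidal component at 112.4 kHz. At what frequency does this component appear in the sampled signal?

112.4 kHz mod fs = 11 kHz.
11 kHz ≤ fs/2 = 16.9 kHz, appears at 11 kHz.

11 kHz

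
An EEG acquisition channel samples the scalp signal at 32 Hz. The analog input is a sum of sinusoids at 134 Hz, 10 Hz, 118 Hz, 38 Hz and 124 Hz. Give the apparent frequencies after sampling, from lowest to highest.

fs/2 = 16 Hz.
134 Hz mod fs = 6 Hz.
6 Hz ≤ fs/2 = 16 Hz, appears at 6 Hz.
10 Hz ≤ fs/2 = 16 Hz, passes unchanged.
118 Hz mod fs = 22 Hz.
22 Hz > fs/2 = 16 Hz, folds to fs − 22 Hz = 10 Hz.
38 Hz mod fs = 6 Hz.
6 Hz ≤ fs/2 = 16 Hz, appears at 6 Hz.
124 Hz mod fs = 28 Hz.
28 Hz > fs/2 = 16 Hz, folds to fs − 28 Hz = 4 Hz.
Distinct values: {4 Hz, 6 Hz, 10 Hz}.

4 Hz, 6 Hz, 10 Hz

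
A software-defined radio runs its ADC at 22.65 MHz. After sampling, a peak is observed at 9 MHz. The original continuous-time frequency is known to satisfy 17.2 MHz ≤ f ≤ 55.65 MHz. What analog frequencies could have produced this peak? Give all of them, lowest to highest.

31.65 MHz, 36.3 MHz, 54.3 MHz

Frequencies that alias to 9 MHz are k·fs ± 9 MHz for integer k ≥ 0.
k=0: 9 MHz.
k=1: 13.65 MHz, 31.65 MHz.
k=2: 36.3 MHz, 54.3 MHz.
k=3: 58.95 MHz, 76.95 MHz.
Within [17.2 MHz, 55.65 MHz]: 31.65 MHz, 36.3 MHz, 54.3 MHz.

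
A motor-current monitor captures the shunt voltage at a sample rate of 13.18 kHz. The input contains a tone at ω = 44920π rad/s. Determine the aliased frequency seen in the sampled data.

ω = 44920π rad/s → f = ω/(2π) = 22460 Hz = 22.46 kHz.
22.46 kHz mod fs = 9.28 kHz.
9.28 kHz > fs/2 = 6.59 kHz, folds to fs − 9.28 kHz = 3.9 kHz.

3.9 kHz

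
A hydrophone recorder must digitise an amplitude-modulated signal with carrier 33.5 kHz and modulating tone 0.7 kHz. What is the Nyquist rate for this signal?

68.4 kHz

AM sidebands sit at fc ± fm = 32.8 kHz and 34.2 kHz.
Highest-frequency component: 34.2 kHz.
Nyquist rate = 2 × 34.2 kHz = 68.4 kHz.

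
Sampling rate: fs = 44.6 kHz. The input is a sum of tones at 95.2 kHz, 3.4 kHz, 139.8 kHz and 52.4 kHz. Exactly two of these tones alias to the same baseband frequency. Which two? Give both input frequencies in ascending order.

95.2 kHz, 139.8 kHz

fs/2 = 22.3 kHz.
95.2 kHz mod fs = 6 kHz.
6 kHz ≤ fs/2 = 22.3 kHz, appears at 6 kHz.
3.4 kHz ≤ fs/2 = 22.3 kHz, passes unchanged.
139.8 kHz mod fs = 6 kHz.
6 kHz ≤ fs/2 = 22.3 kHz, appears at 6 kHz.
52.4 kHz mod fs = 7.8 kHz.
7.8 kHz ≤ fs/2 = 22.3 kHz, appears at 7.8 kHz.
95.2 kHz and 139.8 kHz both map to 6 kHz.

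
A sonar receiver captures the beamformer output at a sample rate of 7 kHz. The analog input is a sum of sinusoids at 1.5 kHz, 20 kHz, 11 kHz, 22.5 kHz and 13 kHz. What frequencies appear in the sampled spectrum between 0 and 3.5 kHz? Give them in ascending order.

1 kHz, 1.5 kHz, 3 kHz

fs/2 = 3.5 kHz.
1.5 kHz ≤ fs/2 = 3.5 kHz, passes unchanged.
20 kHz mod fs = 6 kHz.
6 kHz > fs/2 = 3.5 kHz, folds to fs − 6 kHz = 1 kHz.
11 kHz mod fs = 4 kHz.
4 kHz > fs/2 = 3.5 kHz, folds to fs − 4 kHz = 3 kHz.
22.5 kHz mod fs = 1.5 kHz.
1.5 kHz ≤ fs/2 = 3.5 kHz, appears at 1.5 kHz.
13 kHz mod fs = 6 kHz.
6 kHz > fs/2 = 3.5 kHz, folds to fs − 6 kHz = 1 kHz.
Distinct values: {1 kHz, 1.5 kHz, 3 kHz}.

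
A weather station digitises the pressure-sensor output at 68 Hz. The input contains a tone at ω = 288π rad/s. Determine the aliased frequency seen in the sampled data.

8 Hz

ω = 288π rad/s → f = ω/(2π) = 144 Hz.
144 Hz mod fs = 8 Hz.
8 Hz ≤ fs/2 = 34 Hz, appears at 8 Hz.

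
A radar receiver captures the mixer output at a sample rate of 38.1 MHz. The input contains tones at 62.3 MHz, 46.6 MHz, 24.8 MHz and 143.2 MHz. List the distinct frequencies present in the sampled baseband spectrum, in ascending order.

fs/2 = 19.05 MHz.
62.3 MHz mod fs = 24.2 MHz.
24.2 MHz > fs/2 = 19.05 MHz, folds to fs − 24.2 MHz = 13.9 MHz.
46.6 MHz mod fs = 8.5 MHz.
8.5 MHz ≤ fs/2 = 19.05 MHz, appears at 8.5 MHz.
24.8 MHz > fs/2 = 19.05 MHz, folds to fs − 24.8 MHz = 13.3 MHz.
143.2 MHz mod fs = 28.9 MHz.
28.9 MHz > fs/2 = 19.05 MHz, folds to fs − 28.9 MHz = 9.2 MHz.
Distinct values: {8.5 MHz, 9.2 MHz, 13.3 MHz, 13.9 MHz}.

8.5 MHz, 9.2 MHz, 13.3 MHz, 13.9 MHz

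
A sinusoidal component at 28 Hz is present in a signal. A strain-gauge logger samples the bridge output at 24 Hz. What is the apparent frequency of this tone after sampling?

4 Hz

28 Hz mod fs = 4 Hz.
4 Hz ≤ fs/2 = 12 Hz, appears at 4 Hz.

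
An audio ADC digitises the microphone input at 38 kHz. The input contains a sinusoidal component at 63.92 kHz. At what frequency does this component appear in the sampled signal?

63.92 kHz mod fs = 25.92 kHz.
25.92 kHz > fs/2 = 19 kHz, folds to fs − 25.92 kHz = 12.08 kHz.

12.08 kHz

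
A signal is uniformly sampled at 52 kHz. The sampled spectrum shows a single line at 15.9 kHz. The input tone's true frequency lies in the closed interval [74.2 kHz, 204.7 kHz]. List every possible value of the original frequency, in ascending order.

Frequencies that alias to 15.9 kHz are k·fs ± 15.9 kHz for integer k ≥ 0.
k=0: 15.9 kHz.
k=1: 36.1 kHz, 67.9 kHz.
k=2: 88.1 kHz, 119.9 kHz.
k=3: 140.1 kHz, 171.9 kHz.
k=4: 192.1 kHz, 223.9 kHz.
k=5: 244.1 kHz, 275.9 kHz.
Within [74.2 kHz, 204.7 kHz]: 88.1 kHz, 119.9 kHz, 140.1 kHz, 171.9 kHz, 192.1 kHz.

88.1 kHz, 119.9 kHz, 140.1 kHz, 171.9 kHz, 192.1 kHz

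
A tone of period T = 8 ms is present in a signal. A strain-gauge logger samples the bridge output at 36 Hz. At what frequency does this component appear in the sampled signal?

T = 8 ms → f = 1/T = 125 Hz.
125 Hz mod fs = 17 Hz.
17 Hz ≤ fs/2 = 18 Hz, appears at 17 Hz.

17 Hz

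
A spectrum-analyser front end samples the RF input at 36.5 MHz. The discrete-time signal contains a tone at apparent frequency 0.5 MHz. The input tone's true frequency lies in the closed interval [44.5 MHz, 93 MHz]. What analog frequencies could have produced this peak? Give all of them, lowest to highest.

72.5 MHz, 73.5 MHz

Frequencies that alias to 0.5 MHz are k·fs ± 0.5 MHz for integer k ≥ 0.
k=0: 0.5 MHz.
k=1: 36 MHz, 37 MHz.
k=2: 72.5 MHz, 73.5 MHz.
k=3: 109 MHz, 110 MHz.
Within [44.5 MHz, 93 MHz]: 72.5 MHz, 73.5 MHz.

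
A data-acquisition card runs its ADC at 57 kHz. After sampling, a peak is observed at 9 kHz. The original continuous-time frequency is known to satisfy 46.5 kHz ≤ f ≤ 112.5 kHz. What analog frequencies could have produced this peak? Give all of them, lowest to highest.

Frequencies that alias to 9 kHz are k·fs ± 9 kHz for integer k ≥ 0.
k=0: 9 kHz.
k=1: 48 kHz, 66 kHz.
k=2: 105 kHz, 123 kHz.
k=3: 162 kHz, 180 kHz.
Within [46.5 kHz, 112.5 kHz]: 48 kHz, 66 kHz, 105 kHz.

48 kHz, 66 kHz, 105 kHz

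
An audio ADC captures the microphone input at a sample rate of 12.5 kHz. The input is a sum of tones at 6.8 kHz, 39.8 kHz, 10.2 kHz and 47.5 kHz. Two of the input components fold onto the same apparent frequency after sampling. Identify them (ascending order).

10.2 kHz, 39.8 kHz

fs/2 = 6.25 kHz.
6.8 kHz > fs/2 = 6.25 kHz, folds to fs − 6.8 kHz = 5.7 kHz.
39.8 kHz mod fs = 2.3 kHz.
2.3 kHz ≤ fs/2 = 6.25 kHz, appears at 2.3 kHz.
10.2 kHz > fs/2 = 6.25 kHz, folds to fs − 10.2 kHz = 2.3 kHz.
47.5 kHz mod fs = 10 kHz.
10 kHz > fs/2 = 6.25 kHz, folds to fs − 10 kHz = 2.5 kHz.
10.2 kHz and 39.8 kHz both map to 2.3 kHz.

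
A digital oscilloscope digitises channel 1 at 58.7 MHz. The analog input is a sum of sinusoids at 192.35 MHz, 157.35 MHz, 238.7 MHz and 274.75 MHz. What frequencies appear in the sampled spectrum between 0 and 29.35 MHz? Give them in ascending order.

3.9 MHz, 16.25 MHz, 18.75 MHz

fs/2 = 29.35 MHz.
192.35 MHz mod fs = 16.25 MHz.
16.25 MHz ≤ fs/2 = 29.35 MHz, appears at 16.25 MHz.
157.35 MHz mod fs = 39.95 MHz.
39.95 MHz > fs/2 = 29.35 MHz, folds to fs − 39.95 MHz = 18.75 MHz.
238.7 MHz mod fs = 3.9 MHz.
3.9 MHz ≤ fs/2 = 29.35 MHz, appears at 3.9 MHz.
274.75 MHz mod fs = 39.95 MHz.
39.95 MHz > fs/2 = 29.35 MHz, folds to fs − 39.95 MHz = 18.75 MHz.
Distinct values: {3.9 MHz, 16.25 MHz, 18.75 MHz}.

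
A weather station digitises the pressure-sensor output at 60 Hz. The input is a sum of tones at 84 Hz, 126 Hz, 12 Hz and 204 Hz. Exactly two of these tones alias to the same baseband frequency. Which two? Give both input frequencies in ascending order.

fs/2 = 30 Hz.
84 Hz mod fs = 24 Hz.
24 Hz ≤ fs/2 = 30 Hz, appears at 24 Hz.
126 Hz mod fs = 6 Hz.
6 Hz ≤ fs/2 = 30 Hz, appears at 6 Hz.
12 Hz ≤ fs/2 = 30 Hz, passes unchanged.
204 Hz mod fs = 24 Hz.
24 Hz ≤ fs/2 = 30 Hz, appears at 24 Hz.
84 Hz and 204 Hz both map to 24 Hz.

84 Hz, 204 Hz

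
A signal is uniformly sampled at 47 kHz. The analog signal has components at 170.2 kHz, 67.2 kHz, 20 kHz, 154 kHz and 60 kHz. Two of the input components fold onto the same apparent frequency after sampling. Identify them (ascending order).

60 kHz, 154 kHz

fs/2 = 23.5 kHz.
170.2 kHz mod fs = 29.2 kHz.
29.2 kHz > fs/2 = 23.5 kHz, folds to fs − 29.2 kHz = 17.8 kHz.
67.2 kHz mod fs = 20.2 kHz.
20.2 kHz ≤ fs/2 = 23.5 kHz, appears at 20.2 kHz.
20 kHz ≤ fs/2 = 23.5 kHz, passes unchanged.
154 kHz mod fs = 13 kHz.
13 kHz ≤ fs/2 = 23.5 kHz, appears at 13 kHz.
60 kHz mod fs = 13 kHz.
13 kHz ≤ fs/2 = 23.5 kHz, appears at 13 kHz.
60 kHz and 154 kHz both map to 13 kHz.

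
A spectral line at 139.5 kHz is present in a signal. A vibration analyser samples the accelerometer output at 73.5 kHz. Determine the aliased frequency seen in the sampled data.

139.5 kHz mod fs = 66 kHz.
66 kHz > fs/2 = 36.75 kHz, folds to fs − 66 kHz = 7.5 kHz.

7.5 kHz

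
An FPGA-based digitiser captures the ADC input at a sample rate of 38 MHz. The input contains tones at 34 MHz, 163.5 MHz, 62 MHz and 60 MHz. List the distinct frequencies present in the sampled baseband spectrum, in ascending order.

fs/2 = 19 MHz.
34 MHz > fs/2 = 19 MHz, folds to fs − 34 MHz = 4 MHz.
163.5 MHz mod fs = 11.5 MHz.
11.5 MHz ≤ fs/2 = 19 MHz, appears at 11.5 MHz.
62 MHz mod fs = 24 MHz.
24 MHz > fs/2 = 19 MHz, folds to fs − 24 MHz = 14 MHz.
60 MHz mod fs = 22 MHz.
22 MHz > fs/2 = 19 MHz, folds to fs − 22 MHz = 16 MHz.
Distinct values: {4 MHz, 11.5 MHz, 14 MHz, 16 MHz}.

4 MHz, 11.5 MHz, 14 MHz, 16 MHz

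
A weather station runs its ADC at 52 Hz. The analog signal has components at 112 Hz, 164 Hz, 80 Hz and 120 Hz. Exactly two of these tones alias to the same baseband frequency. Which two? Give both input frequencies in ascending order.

fs/2 = 26 Hz.
112 Hz mod fs = 8 Hz.
8 Hz ≤ fs/2 = 26 Hz, appears at 8 Hz.
164 Hz mod fs = 8 Hz.
8 Hz ≤ fs/2 = 26 Hz, appears at 8 Hz.
80 Hz mod fs = 28 Hz.
28 Hz > fs/2 = 26 Hz, folds to fs − 28 Hz = 24 Hz.
120 Hz mod fs = 16 Hz.
16 Hz ≤ fs/2 = 26 Hz, appears at 16 Hz.
112 Hz and 164 Hz both map to 8 Hz.

112 Hz, 164 Hz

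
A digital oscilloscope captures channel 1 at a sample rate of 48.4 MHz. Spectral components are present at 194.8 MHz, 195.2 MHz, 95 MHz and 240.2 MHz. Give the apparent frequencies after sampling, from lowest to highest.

fs/2 = 24.2 MHz.
194.8 MHz mod fs = 1.2 MHz.
1.2 MHz ≤ fs/2 = 24.2 MHz, appears at 1.2 MHz.
195.2 MHz mod fs = 1.6 MHz.
1.6 MHz ≤ fs/2 = 24.2 MHz, appears at 1.6 MHz.
95 MHz mod fs = 46.6 MHz.
46.6 MHz > fs/2 = 24.2 MHz, folds to fs − 46.6 MHz = 1.8 MHz.
240.2 MHz mod fs = 46.6 MHz.
46.6 MHz > fs/2 = 24.2 MHz, folds to fs − 46.6 MHz = 1.8 MHz.
Distinct values: {1.2 MHz, 1.6 MHz, 1.8 MHz}.

1.2 MHz, 1.6 MHz, 1.8 MHz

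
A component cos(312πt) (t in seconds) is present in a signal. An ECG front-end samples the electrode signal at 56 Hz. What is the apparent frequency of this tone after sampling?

12 Hz

ω = 312π rad/s → f = ω/(2π) = 156 Hz.
156 Hz mod fs = 44 Hz.
44 Hz > fs/2 = 28 Hz, folds to fs − 44 Hz = 12 Hz.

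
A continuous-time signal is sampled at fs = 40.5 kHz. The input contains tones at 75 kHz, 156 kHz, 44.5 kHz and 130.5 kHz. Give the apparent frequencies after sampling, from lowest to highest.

fs/2 = 20.25 kHz.
75 kHz mod fs = 34.5 kHz.
34.5 kHz > fs/2 = 20.25 kHz, folds to fs − 34.5 kHz = 6 kHz.
156 kHz mod fs = 34.5 kHz.
34.5 kHz > fs/2 = 20.25 kHz, folds to fs − 34.5 kHz = 6 kHz.
44.5 kHz mod fs = 4 kHz.
4 kHz ≤ fs/2 = 20.25 kHz, appears at 4 kHz.
130.5 kHz mod fs = 9 kHz.
9 kHz ≤ fs/2 = 20.25 kHz, appears at 9 kHz.
Distinct values: {4 kHz, 6 kHz, 9 kHz}.

4 kHz, 6 kHz, 9 kHz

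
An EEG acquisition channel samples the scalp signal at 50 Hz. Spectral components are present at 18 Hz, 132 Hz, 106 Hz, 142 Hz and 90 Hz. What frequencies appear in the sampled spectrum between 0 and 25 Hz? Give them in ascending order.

6 Hz, 8 Hz, 10 Hz, 18 Hz

fs/2 = 25 Hz.
18 Hz ≤ fs/2 = 25 Hz, passes unchanged.
132 Hz mod fs = 32 Hz.
32 Hz > fs/2 = 25 Hz, folds to fs − 32 Hz = 18 Hz.
106 Hz mod fs = 6 Hz.
6 Hz ≤ fs/2 = 25 Hz, appears at 6 Hz.
142 Hz mod fs = 42 Hz.
42 Hz > fs/2 = 25 Hz, folds to fs − 42 Hz = 8 Hz.
90 Hz mod fs = 40 Hz.
40 Hz > fs/2 = 25 Hz, folds to fs − 40 Hz = 10 Hz.
Distinct values: {6 Hz, 8 Hz, 10 Hz, 18 Hz}.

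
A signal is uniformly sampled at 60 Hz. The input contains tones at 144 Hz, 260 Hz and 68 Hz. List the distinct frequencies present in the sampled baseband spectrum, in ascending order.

fs/2 = 30 Hz.
144 Hz mod fs = 24 Hz.
24 Hz ≤ fs/2 = 30 Hz, appears at 24 Hz.
260 Hz mod fs = 20 Hz.
20 Hz ≤ fs/2 = 30 Hz, appears at 20 Hz.
68 Hz mod fs = 8 Hz.
8 Hz ≤ fs/2 = 30 Hz, appears at 8 Hz.
Distinct values: {8 Hz, 20 Hz, 24 Hz}.

8 Hz, 20 Hz, 24 Hz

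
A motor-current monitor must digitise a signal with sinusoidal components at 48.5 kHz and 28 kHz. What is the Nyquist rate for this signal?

Highest-frequency component: 48.5 kHz.
Nyquist rate = 2 × 48.5 kHz = 97 kHz.

97 kHz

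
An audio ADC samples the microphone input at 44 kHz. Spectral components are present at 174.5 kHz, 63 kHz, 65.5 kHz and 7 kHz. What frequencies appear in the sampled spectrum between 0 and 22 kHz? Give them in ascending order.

fs/2 = 22 kHz.
174.5 kHz mod fs = 42.5 kHz.
42.5 kHz > fs/2 = 22 kHz, folds to fs − 42.5 kHz = 1.5 kHz.
63 kHz mod fs = 19 kHz.
19 kHz ≤ fs/2 = 22 kHz, appears at 19 kHz.
65.5 kHz mod fs = 21.5 kHz.
21.5 kHz ≤ fs/2 = 22 kHz, appears at 21.5 kHz.
7 kHz ≤ fs/2 = 22 kHz, passes unchanged.
Distinct values: {1.5 kHz, 7 kHz, 19 kHz, 21.5 kHz}.

1.5 kHz, 7 kHz, 19 kHz, 21.5 kHz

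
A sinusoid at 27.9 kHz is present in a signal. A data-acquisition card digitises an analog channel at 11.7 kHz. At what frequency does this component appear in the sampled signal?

4.5 kHz

27.9 kHz mod fs = 4.5 kHz.
4.5 kHz ≤ fs/2 = 5.85 kHz, appears at 4.5 kHz.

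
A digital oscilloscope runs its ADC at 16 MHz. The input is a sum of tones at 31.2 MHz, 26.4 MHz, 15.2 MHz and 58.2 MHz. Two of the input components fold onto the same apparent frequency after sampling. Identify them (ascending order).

15.2 MHz, 31.2 MHz

fs/2 = 8 MHz.
31.2 MHz mod fs = 15.2 MHz.
15.2 MHz > fs/2 = 8 MHz, folds to fs − 15.2 MHz = 0.8 MHz.
26.4 MHz mod fs = 10.4 MHz.
10.4 MHz > fs/2 = 8 MHz, folds to fs − 10.4 MHz = 5.6 MHz.
15.2 MHz > fs/2 = 8 MHz, folds to fs − 15.2 MHz = 0.8 MHz.
58.2 MHz mod fs = 10.2 MHz.
10.2 MHz > fs/2 = 8 MHz, folds to fs − 10.2 MHz = 5.8 MHz.
15.2 MHz and 31.2 MHz both map to 0.8 MHz.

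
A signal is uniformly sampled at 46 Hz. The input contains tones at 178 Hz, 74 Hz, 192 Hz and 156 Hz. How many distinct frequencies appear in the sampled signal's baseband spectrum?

fs/2 = 23 Hz.
178 Hz mod fs = 40 Hz.
40 Hz > fs/2 = 23 Hz, folds to fs − 40 Hz = 6 Hz.
74 Hz mod fs = 28 Hz.
28 Hz > fs/2 = 23 Hz, folds to fs − 28 Hz = 18 Hz.
192 Hz mod fs = 8 Hz.
8 Hz ≤ fs/2 = 23 Hz, appears at 8 Hz.
156 Hz mod fs = 18 Hz.
18 Hz ≤ fs/2 = 23 Hz, appears at 18 Hz.
Distinct values: {6 Hz, 8 Hz, 18 Hz} → 3.

3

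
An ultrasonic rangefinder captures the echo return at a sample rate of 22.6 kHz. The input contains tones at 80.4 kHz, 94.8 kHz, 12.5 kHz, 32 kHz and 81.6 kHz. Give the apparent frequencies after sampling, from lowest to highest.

4.4 kHz, 8.8 kHz, 9.4 kHz, 10 kHz, 10.1 kHz

fs/2 = 11.3 kHz.
80.4 kHz mod fs = 12.6 kHz.
12.6 kHz > fs/2 = 11.3 kHz, folds to fs − 12.6 kHz = 10 kHz.
94.8 kHz mod fs = 4.4 kHz.
4.4 kHz ≤ fs/2 = 11.3 kHz, appears at 4.4 kHz.
12.5 kHz > fs/2 = 11.3 kHz, folds to fs − 12.5 kHz = 10.1 kHz.
32 kHz mod fs = 9.4 kHz.
9.4 kHz ≤ fs/2 = 11.3 kHz, appears at 9.4 kHz.
81.6 kHz mod fs = 13.8 kHz.
13.8 kHz > fs/2 = 11.3 kHz, folds to fs − 13.8 kHz = 8.8 kHz.
Distinct values: {4.4 kHz, 8.8 kHz, 9.4 kHz, 10 kHz, 10.1 kHz}.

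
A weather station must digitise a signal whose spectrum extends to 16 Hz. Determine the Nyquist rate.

Nyquist rate = 2 × 16 Hz = 32 Hz.

32 Hz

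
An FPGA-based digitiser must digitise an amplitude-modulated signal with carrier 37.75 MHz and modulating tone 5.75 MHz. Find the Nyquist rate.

AM sidebands sit at fc ± fm = 32 MHz and 43.5 MHz.
Highest-frequency component: 43.5 MHz.
Nyquist rate = 2 × 43.5 MHz = 87 MHz.

87 MHz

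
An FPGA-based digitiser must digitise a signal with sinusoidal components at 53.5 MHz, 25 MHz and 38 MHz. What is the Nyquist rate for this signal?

107 MHz

Highest-frequency component: 53.5 MHz.
Nyquist rate = 2 × 53.5 MHz = 107 MHz.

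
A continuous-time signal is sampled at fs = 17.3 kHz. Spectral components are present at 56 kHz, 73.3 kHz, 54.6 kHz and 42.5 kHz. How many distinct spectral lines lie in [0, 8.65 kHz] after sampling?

fs/2 = 8.65 kHz.
56 kHz mod fs = 4.1 kHz.
4.1 kHz ≤ fs/2 = 8.65 kHz, appears at 4.1 kHz.
73.3 kHz mod fs = 4.1 kHz.
4.1 kHz ≤ fs/2 = 8.65 kHz, appears at 4.1 kHz.
54.6 kHz mod fs = 2.7 kHz.
2.7 kHz ≤ fs/2 = 8.65 kHz, appears at 2.7 kHz.
42.5 kHz mod fs = 7.9 kHz.
7.9 kHz ≤ fs/2 = 8.65 kHz, appears at 7.9 kHz.
Distinct values: {2.7 kHz, 4.1 kHz, 7.9 kHz} → 3.

3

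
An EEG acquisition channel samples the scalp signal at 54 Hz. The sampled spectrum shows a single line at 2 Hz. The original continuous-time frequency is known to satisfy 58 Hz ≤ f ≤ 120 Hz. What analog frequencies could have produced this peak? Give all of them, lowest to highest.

106 Hz, 110 Hz

Frequencies that alias to 2 Hz are k·fs ± 2 Hz for integer k ≥ 0.
k=0: 2 Hz.
k=1: 52 Hz, 56 Hz.
k=2: 106 Hz, 110 Hz.
k=3: 160 Hz, 164 Hz.
Within [58 Hz, 120 Hz]: 106 Hz, 110 Hz.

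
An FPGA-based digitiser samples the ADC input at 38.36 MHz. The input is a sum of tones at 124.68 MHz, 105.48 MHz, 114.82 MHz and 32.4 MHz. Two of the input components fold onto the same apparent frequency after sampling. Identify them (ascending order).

fs/2 = 19.18 MHz.
124.68 MHz mod fs = 9.6 MHz.
9.6 MHz ≤ fs/2 = 19.18 MHz, appears at 9.6 MHz.
105.48 MHz mod fs = 28.76 MHz.
28.76 MHz > fs/2 = 19.18 MHz, folds to fs − 28.76 MHz = 9.6 MHz.
114.82 MHz mod fs = 38.1 MHz.
38.1 MHz > fs/2 = 19.18 MHz, folds to fs − 38.1 MHz = 0.26 MHz.
32.4 MHz > fs/2 = 19.18 MHz, folds to fs − 32.4 MHz = 5.96 MHz.
105.48 MHz and 124.68 MHz both map to 9.6 MHz.

105.48 MHz, 124.68 MHz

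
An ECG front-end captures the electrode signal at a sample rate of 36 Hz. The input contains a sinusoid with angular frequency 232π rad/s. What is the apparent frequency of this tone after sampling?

8 Hz

ω = 232π rad/s → f = ω/(2π) = 116 Hz.
116 Hz mod fs = 8 Hz.
8 Hz ≤ fs/2 = 18 Hz, appears at 8 Hz.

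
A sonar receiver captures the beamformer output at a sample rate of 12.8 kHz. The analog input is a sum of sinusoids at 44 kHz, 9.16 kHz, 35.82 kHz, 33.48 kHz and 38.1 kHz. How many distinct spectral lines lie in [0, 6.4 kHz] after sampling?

5

fs/2 = 6.4 kHz.
44 kHz mod fs = 5.6 kHz.
5.6 kHz ≤ fs/2 = 6.4 kHz, appears at 5.6 kHz.
9.16 kHz > fs/2 = 6.4 kHz, folds to fs − 9.16 kHz = 3.64 kHz.
35.82 kHz mod fs = 10.22 kHz.
10.22 kHz > fs/2 = 6.4 kHz, folds to fs − 10.22 kHz = 2.58 kHz.
33.48 kHz mod fs = 7.88 kHz.
7.88 kHz > fs/2 = 6.4 kHz, folds to fs − 7.88 kHz = 4.92 kHz.
38.1 kHz mod fs = 12.5 kHz.
12.5 kHz > fs/2 = 6.4 kHz, folds to fs − 12.5 kHz = 0.3 kHz.
Distinct values: {0.3 kHz, 2.58 kHz, 3.64 kHz, 4.92 kHz, 5.6 kHz} → 5.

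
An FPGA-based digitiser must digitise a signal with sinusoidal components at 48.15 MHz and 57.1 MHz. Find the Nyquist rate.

114.2 MHz

Highest-frequency component: 57.1 MHz.
Nyquist rate = 2 × 57.1 MHz = 114.2 MHz.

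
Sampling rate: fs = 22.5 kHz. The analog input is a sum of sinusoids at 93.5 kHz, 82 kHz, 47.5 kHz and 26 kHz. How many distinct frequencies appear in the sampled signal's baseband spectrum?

fs/2 = 11.25 kHz.
93.5 kHz mod fs = 3.5 kHz.
3.5 kHz ≤ fs/2 = 11.25 kHz, appears at 3.5 kHz.
82 kHz mod fs = 14.5 kHz.
14.5 kHz > fs/2 = 11.25 kHz, folds to fs − 14.5 kHz = 8 kHz.
47.5 kHz mod fs = 2.5 kHz.
2.5 kHz ≤ fs/2 = 11.25 kHz, appears at 2.5 kHz.
26 kHz mod fs = 3.5 kHz.
3.5 kHz ≤ fs/2 = 11.25 kHz, appears at 3.5 kHz.
Distinct values: {2.5 kHz, 3.5 kHz, 8 kHz} → 3.

3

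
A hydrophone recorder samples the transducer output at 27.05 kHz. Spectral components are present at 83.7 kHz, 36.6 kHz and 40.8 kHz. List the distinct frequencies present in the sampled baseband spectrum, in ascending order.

fs/2 = 13.525 kHz.
83.7 kHz mod fs = 2.55 kHz.
2.55 kHz ≤ fs/2 = 13.525 kHz, appears at 2.55 kHz.
36.6 kHz mod fs = 9.55 kHz.
9.55 kHz ≤ fs/2 = 13.525 kHz, appears at 9.55 kHz.
40.8 kHz mod fs = 13.75 kHz.
13.75 kHz > fs/2 = 13.525 kHz, folds to fs − 13.75 kHz = 13.3 kHz.
Distinct values: {2.55 kHz, 9.55 kHz, 13.3 kHz}.

2.55 kHz, 9.55 kHz, 13.3 kHz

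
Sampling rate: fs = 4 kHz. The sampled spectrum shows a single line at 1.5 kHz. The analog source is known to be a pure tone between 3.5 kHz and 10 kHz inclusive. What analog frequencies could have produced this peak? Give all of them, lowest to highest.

Frequencies that alias to 1.5 kHz are k·fs ± 1.5 kHz for integer k ≥ 0.
k=0: 1.5 kHz.
k=1: 2.5 kHz, 5.5 kHz.
k=2: 6.5 kHz, 9.5 kHz.
k=3: 10.5 kHz, 13.5 kHz.
Within [3.5 kHz, 10 kHz]: 5.5 kHz, 6.5 kHz, 9.5 kHz.

5.5 kHz, 6.5 kHz, 9.5 kHz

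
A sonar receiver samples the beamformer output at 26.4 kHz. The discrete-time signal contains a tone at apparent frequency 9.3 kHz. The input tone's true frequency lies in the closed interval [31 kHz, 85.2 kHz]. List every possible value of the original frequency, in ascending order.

35.7 kHz, 43.5 kHz, 62.1 kHz, 69.9 kHz

Frequencies that alias to 9.3 kHz are k·fs ± 9.3 kHz for integer k ≥ 0.
k=0: 9.3 kHz.
k=1: 17.1 kHz, 35.7 kHz.
k=2: 43.5 kHz, 62.1 kHz.
k=3: 69.9 kHz, 88.5 kHz.
k=4: 96.3 kHz, 114.9 kHz.
Within [31 kHz, 85.2 kHz]: 35.7 kHz, 43.5 kHz, 62.1 kHz, 69.9 kHz.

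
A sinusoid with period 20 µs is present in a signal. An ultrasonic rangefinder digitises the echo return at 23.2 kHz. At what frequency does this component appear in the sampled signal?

T = 20 µs → f = 1/T = 50 kHz.
50 kHz mod fs = 3.6 kHz.
3.6 kHz ≤ fs/2 = 11.6 kHz, appears at 3.6 kHz.

3.6 kHz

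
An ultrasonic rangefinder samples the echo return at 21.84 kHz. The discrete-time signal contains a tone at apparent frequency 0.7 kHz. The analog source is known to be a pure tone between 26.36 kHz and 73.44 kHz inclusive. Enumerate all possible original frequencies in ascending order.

42.98 kHz, 44.38 kHz, 64.82 kHz, 66.22 kHz

Frequencies that alias to 0.7 kHz are k·fs ± 0.7 kHz for integer k ≥ 0.
k=0: 0.7 kHz.
k=1: 21.14 kHz, 22.54 kHz.
k=2: 42.98 kHz, 44.38 kHz.
k=3: 64.82 kHz, 66.22 kHz.
k=4: 86.66 kHz, 88.06 kHz.
Within [26.36 kHz, 73.44 kHz]: 42.98 kHz, 44.38 kHz, 64.82 kHz, 66.22 kHz.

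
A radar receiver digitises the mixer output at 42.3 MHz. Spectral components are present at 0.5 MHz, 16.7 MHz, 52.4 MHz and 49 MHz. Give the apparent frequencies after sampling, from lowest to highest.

0.5 MHz, 6.7 MHz, 10.1 MHz, 16.7 MHz

fs/2 = 21.15 MHz.
0.5 MHz ≤ fs/2 = 21.15 MHz, passes unchanged.
16.7 MHz ≤ fs/2 = 21.15 MHz, passes unchanged.
52.4 MHz mod fs = 10.1 MHz.
10.1 MHz ≤ fs/2 = 21.15 MHz, appears at 10.1 MHz.
49 MHz mod fs = 6.7 MHz.
6.7 MHz ≤ fs/2 = 21.15 MHz, appears at 6.7 MHz.
Distinct values: {0.5 MHz, 6.7 MHz, 10.1 MHz, 16.7 MHz}.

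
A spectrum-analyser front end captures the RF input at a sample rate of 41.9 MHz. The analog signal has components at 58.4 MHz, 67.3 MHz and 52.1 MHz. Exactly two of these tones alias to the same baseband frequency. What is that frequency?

16.5 MHz

fs/2 = 20.95 MHz.
58.4 MHz mod fs = 16.5 MHz.
16.5 MHz ≤ fs/2 = 20.95 MHz, appears at 16.5 MHz.
67.3 MHz mod fs = 25.4 MHz.
25.4 MHz > fs/2 = 20.95 MHz, folds to fs − 25.4 MHz = 16.5 MHz.
52.1 MHz mod fs = 10.2 MHz.
10.2 MHz ≤ fs/2 = 20.95 MHz, appears at 10.2 MHz.
58.4 MHz and 67.3 MHz both map to 16.5 MHz.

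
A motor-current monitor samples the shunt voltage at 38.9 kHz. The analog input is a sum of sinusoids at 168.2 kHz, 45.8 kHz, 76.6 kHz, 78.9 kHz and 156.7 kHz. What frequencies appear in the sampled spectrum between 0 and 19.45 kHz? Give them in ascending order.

1.1 kHz, 1.2 kHz, 6.9 kHz, 12.6 kHz

fs/2 = 19.45 kHz.
168.2 kHz mod fs = 12.6 kHz.
12.6 kHz ≤ fs/2 = 19.45 kHz, appears at 12.6 kHz.
45.8 kHz mod fs = 6.9 kHz.
6.9 kHz ≤ fs/2 = 19.45 kHz, appears at 6.9 kHz.
76.6 kHz mod fs = 37.7 kHz.
37.7 kHz > fs/2 = 19.45 kHz, folds to fs − 37.7 kHz = 1.2 kHz.
78.9 kHz mod fs = 1.1 kHz.
1.1 kHz ≤ fs/2 = 19.45 kHz, appears at 1.1 kHz.
156.7 kHz mod fs = 1.1 kHz.
1.1 kHz ≤ fs/2 = 19.45 kHz, appears at 1.1 kHz.
Distinct values: {1.1 kHz, 1.2 kHz, 6.9 kHz, 12.6 kHz}.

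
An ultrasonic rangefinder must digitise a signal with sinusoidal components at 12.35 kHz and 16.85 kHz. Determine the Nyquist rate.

33.7 kHz

Highest-frequency component: 16.85 kHz.
Nyquist rate = 2 × 16.85 kHz = 33.7 kHz.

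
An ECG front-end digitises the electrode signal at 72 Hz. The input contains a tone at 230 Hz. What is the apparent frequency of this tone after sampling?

14 Hz

230 Hz mod fs = 14 Hz.
14 Hz ≤ fs/2 = 36 Hz, appears at 14 Hz.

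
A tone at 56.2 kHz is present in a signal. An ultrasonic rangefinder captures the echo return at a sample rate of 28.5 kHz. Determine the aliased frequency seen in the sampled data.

0.8 kHz

56.2 kHz mod fs = 27.7 kHz.
27.7 kHz > fs/2 = 14.25 kHz, folds to fs − 27.7 kHz = 0.8 kHz.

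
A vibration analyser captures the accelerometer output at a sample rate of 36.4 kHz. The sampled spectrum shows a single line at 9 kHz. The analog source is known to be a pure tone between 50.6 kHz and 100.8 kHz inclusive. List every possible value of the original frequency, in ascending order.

Frequencies that alias to 9 kHz are k·fs ± 9 kHz for integer k ≥ 0.
k=0: 9 kHz.
k=1: 27.4 kHz, 45.4 kHz.
k=2: 63.8 kHz, 81.8 kHz.
k=3: 100.2 kHz, 118.2 kHz.
k=4: 136.6 kHz, 154.6 kHz.
Within [50.6 kHz, 100.8 kHz]: 63.8 kHz, 81.8 kHz, 100.2 kHz.

63.8 kHz, 81.8 kHz, 100.2 kHz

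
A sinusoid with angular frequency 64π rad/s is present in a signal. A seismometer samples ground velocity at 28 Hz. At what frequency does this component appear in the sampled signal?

4 Hz

ω = 64π rad/s → f = ω/(2π) = 32 Hz.
32 Hz mod fs = 4 Hz.
4 Hz ≤ fs/2 = 14 Hz, appears at 4 Hz.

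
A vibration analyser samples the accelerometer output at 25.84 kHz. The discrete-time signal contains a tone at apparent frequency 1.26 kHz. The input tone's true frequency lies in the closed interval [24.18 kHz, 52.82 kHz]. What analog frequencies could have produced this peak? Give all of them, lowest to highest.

Frequencies that alias to 1.26 kHz are k·fs ± 1.26 kHz for integer k ≥ 0.
k=0: 1.26 kHz.
k=1: 24.58 kHz, 27.1 kHz.
k=2: 50.42 kHz, 52.94 kHz.
k=3: 76.26 kHz, 78.78 kHz.
Within [24.18 kHz, 52.82 kHz]: 24.58 kHz, 27.1 kHz, 50.42 kHz.

24.58 kHz, 27.1 kHz, 50.42 kHz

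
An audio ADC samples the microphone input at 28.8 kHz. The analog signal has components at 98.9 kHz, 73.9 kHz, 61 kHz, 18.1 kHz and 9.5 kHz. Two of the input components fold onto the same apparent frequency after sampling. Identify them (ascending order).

73.9 kHz, 98.9 kHz

fs/2 = 14.4 kHz.
98.9 kHz mod fs = 12.5 kHz.
12.5 kHz ≤ fs/2 = 14.4 kHz, appears at 12.5 kHz.
73.9 kHz mod fs = 16.3 kHz.
16.3 kHz > fs/2 = 14.4 kHz, folds to fs − 16.3 kHz = 12.5 kHz.
61 kHz mod fs = 3.4 kHz.
3.4 kHz ≤ fs/2 = 14.4 kHz, appears at 3.4 kHz.
18.1 kHz > fs/2 = 14.4 kHz, folds to fs − 18.1 kHz = 10.7 kHz.
9.5 kHz ≤ fs/2 = 14.4 kHz, passes unchanged.
73.9 kHz and 98.9 kHz both map to 12.5 kHz.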